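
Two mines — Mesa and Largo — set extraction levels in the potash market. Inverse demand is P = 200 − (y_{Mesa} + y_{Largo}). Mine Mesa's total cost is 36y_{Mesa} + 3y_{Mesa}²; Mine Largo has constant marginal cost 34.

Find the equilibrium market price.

111.6

Mine Mesa's profit: π = y_{Mesa}(200 − (y_{Mesa} + y_{Largo})) − 36y_{Mesa} − 3y_{Mesa}².
∂π/∂y_{Mesa} = 164 − 8y_{Mesa} − y_{Largo} = 0, so y_{Mesa} = 20.5 − 0.125y_{Largo}.
For Largo: ∂π/∂y_{Largo} = 166 − 2y_{Largo} − y_{Mesa} = 0 ⇒ y_{Largo} = 83 − 0.5y_{Mesa}.
Substituting the second reaction function into the first: y_{Mesa} = 20.5 − 0.125(83 − 0.5y_{Mesa}), which gives 0.9375y_{Mesa} = 10.125 ⇒ y_{Mesa} = 10.8.
Then y_{Largo} = 83 − 0.5·10.8 = 77.6.
Equilibrium price: P = 200 − 88.4 = 111.6.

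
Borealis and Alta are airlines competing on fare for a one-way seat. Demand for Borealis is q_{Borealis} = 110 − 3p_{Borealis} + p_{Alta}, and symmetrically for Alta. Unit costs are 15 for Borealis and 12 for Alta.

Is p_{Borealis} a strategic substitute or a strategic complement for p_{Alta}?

Borealis's profit: π = (p_{Borealis} − 15)(110 − 3p_{Borealis} + p_{Alta}).
∂π/∂p_{Borealis} = 155 − 6p_{Borealis} + p_{Alta} = 0 ⇒ p_{Borealis} = 155/6 + (1/6)p_{Alta}.
The best-response slope dp_{Borealis}/dp_{Alta} = 1/6 > 0: the reaction function is upward-sloping, so the choices are strategic complements.

strategic complements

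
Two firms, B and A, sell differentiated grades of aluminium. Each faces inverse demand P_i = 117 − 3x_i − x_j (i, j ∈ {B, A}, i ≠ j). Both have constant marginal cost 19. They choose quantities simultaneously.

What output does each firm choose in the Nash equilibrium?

Firm B's profit: π = x_B(117 − 3x_B − x_A) − 19x_B.
∂π/∂x_B = 98 − 6x_B − x_A = 0 ⇒ x_B = 49/3 − (1/6)x_A.
The game is symmetric, so in equilibrium x_A = x_B: the reaction function gives (7/6)x_B = 49/3, hence x_B = 14.

14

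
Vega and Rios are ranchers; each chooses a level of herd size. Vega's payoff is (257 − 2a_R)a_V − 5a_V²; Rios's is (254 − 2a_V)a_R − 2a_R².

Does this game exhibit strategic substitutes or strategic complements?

Expanding Vega's payoff: 257a_V − 2a_Ra_V − 5a_V².
∂π/∂a_V = 257 − 2a_R − 10a_V = 0, so a_V = 25.7 − 0.2a_R.
The best-response slope da_V/da_R = −0.2 < 0: the reaction function is downward-sloping, so the choices are strategic substitutes.

strategic substitutes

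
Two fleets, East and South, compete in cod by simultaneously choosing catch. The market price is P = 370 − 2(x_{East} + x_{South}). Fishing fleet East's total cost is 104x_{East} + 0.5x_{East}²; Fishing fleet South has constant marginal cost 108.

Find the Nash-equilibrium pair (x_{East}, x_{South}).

33.75, 48.625

Fishing fleet East's profit: π = x_{East}(370 − 2(x_{East} + x_{South})) − 104x_{East} − 0.5x_{East}².
∂π/∂x_{East} = 266 − 5x_{East} − 2x_{South} = 0, so x_{East} = 53.2 − 0.4x_{South}.
For South: ∂π/∂x_{South} = 262 − 4x_{South} − 2x_{East} = 0 ⇒ x_{South} = 65.5 − 0.5x_{East}.
Substituting the second reaction function into the first: x_{East} = 53.2 − 0.4(65.5 − 0.5x_{East}), which gives 0.8x_{East} = 27 ⇒ x_{East} = 33.75.
Then x_{South} = 65.5 − 0.5·33.75 = 48.625.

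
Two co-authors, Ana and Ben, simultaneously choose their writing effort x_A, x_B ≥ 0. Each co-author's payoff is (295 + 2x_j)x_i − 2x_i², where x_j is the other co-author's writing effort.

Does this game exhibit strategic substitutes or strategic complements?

Ana's payoff is (295 + 2x_B)x_A − 2x_A².
∂π/∂x_A = 295 + 2x_B − 4x_A = 0, so x_A = 73.75 + 0.5x_B.
The best-response slope dx_A/dx_B = 0.5 > 0: the reaction function is upward-sloping, so the choices are strategic complements.

strategic complements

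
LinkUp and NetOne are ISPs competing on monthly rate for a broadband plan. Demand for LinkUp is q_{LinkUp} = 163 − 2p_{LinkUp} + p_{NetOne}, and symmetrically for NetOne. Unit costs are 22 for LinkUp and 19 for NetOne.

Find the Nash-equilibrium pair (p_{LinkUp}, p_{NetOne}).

68.6, 67.4

LinkUp's profit: π = (p_{LinkUp} − 22)(163 − 2p_{LinkUp} + p_{NetOne}).
∂π/∂p_{LinkUp} = 207 − 4p_{LinkUp} + p_{NetOne} = 0 ⇒ p_{LinkUp} = 51.75 + 0.25p_{NetOne}.
Similarly p_{NetOne} = 50.25 + 0.25p_{LinkUp}.
Solving the two reaction functions simultaneously: (1 − (0.25)(0.25))p_{LinkUp} = 51.75 + 0.25·50.25, so 0.9375p_{LinkUp} = 64.3125 and p_{LinkUp} = 68.6.
Then p_{NetOne} = 50.25 + 0.25·68.6 = 67.4.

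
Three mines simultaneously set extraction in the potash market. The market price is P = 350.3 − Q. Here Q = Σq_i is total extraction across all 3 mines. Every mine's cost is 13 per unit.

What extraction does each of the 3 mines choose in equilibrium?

84.325

A representative mine's profit is π_i = q_i(350.3 − Q) − 13q_i, with Q = q_i + Σ_{j≠i} q_j.
First-order condition: 337.3 − 2q_i − Σ_{j≠i} q_j = 0.
In a symmetric equilibrium every mine chooses the same q, so Σ_{j≠i} q_j = 2q. The condition becomes 337.3 − 4q = 0, giving q = 337.3/4 = 84.325.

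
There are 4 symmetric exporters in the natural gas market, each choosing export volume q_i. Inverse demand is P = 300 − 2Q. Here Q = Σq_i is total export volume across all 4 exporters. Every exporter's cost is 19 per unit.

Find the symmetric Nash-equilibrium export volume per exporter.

A representative exporter's profit is π_i = q_i(300 − 2Q) − 19q_i, with Q = q_i + Σ_{j≠i} q_j.
First-order condition: 281 − 4q_i − 2Σ_{j≠i} q_j = 0.
With identical exporters, set every q_j = q: then 281 − 4q − 6q = 0, i.e. q = 281/10 = 28.1.

28.1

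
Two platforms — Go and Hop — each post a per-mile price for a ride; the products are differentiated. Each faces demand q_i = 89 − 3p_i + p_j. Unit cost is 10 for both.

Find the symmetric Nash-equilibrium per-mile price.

Go's profit: π = (p_{Go} − 10)(89 − 3p_{Go} + p_{Hop}).
∂π/∂p_{Go} = 119 − 6p_{Go} + p_{Hop} = 0 ⇒ p_{Go} = 119/6 + (1/6)p_{Hop}.
By symmetry p_{Hop} = p_{Go}; substituting into the reaction function, (5/6)p_{Go} = 119/6 and p_{Go} = 23.8.

23.8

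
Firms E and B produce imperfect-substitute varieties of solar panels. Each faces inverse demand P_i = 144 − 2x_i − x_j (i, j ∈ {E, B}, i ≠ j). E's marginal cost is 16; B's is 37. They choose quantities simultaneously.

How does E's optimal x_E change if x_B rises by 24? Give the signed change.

-6

Firm E's profit: π = x_E(144 − 2x_E − x_B) − 16x_E.
∂π/∂x_E = 128 − 4x_E − x_B = 0 ⇒ x_E = 32 − 0.25x_B.
The reaction-function slope is −0.25, so a 24-unit rise in x_B moves x_E by −0.25 × 24 = −6. E's best response falls — the actions are strategic substitutes.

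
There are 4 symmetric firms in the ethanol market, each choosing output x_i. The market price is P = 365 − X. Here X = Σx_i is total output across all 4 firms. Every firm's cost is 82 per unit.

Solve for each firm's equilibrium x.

A representative firm's profit is π_i = x_i(365 − X) − 82x_i, with X = x_i + Σ_{j≠i} x_j.
First-order condition: 283 − 2x_i − Σ_{j≠i} x_j = 0.
Imposing symmetry (x_j = x for all j) turns Σ_{j≠i} x_j into 3x, so 283 = 5x and x = 56.6.

56.6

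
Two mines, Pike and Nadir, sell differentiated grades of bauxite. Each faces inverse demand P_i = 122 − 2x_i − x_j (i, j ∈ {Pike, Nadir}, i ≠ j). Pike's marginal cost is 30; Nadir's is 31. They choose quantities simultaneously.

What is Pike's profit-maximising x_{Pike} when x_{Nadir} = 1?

Mine Pike's profit: π = x_{Pike}(122 − 2x_{Pike} − x_{Nadir}) − 30x_{Pike}.
∂π/∂x_{Pike} = 92 − 4x_{Pike} − x_{Nadir} = 0 ⇒ x_{Pike} = 23 − 0.25x_{Nadir}.
At x_{Nadir} = 1: x_{Pike} = 23 − 0.25·1 = 22.75.

22.75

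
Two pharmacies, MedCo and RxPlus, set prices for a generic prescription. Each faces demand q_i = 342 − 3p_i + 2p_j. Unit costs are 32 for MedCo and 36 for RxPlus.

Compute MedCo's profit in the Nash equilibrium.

18369.1875

MedCo's profit: π = (p_{MedCo} − 32)(342 − 3p_{MedCo} + 2p_{RxPlus}).
∂π/∂p_{MedCo} = 438 − 6p_{MedCo} + 2p_{RxPlus} = 0 ⇒ p_{MedCo} = 73 + (1/3)p_{RxPlus}.
Similarly p_{RxPlus} = 75 + (1/3)p_{MedCo}.
Solving the two reaction functions simultaneously: (1 − (1/3)(1/3))p_{MedCo} = 73 + (1/3)·75, so (8/9)p_{MedCo} = 98 and p_{MedCo} = 110.25.
Then p_{RxPlus} = 75 + (1/3)·110.25 = 111.75.
q_{MedCo} = 342 − 3·110.25 + 2·111.75 = 234.75.
Profit = (110.25 − 32)·234.75 = 18369.1875.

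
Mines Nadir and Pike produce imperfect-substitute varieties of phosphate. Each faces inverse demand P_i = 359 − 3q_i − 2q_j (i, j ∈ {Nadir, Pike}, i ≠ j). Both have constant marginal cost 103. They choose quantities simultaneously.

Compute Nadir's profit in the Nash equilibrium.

3072

Mine Nadir's profit: π = q_{Nadir}(359 − 3q_{Nadir} − 2q_{Pike}) − 103q_{Nadir}.
∂π/∂q_{Nadir} = 256 − 6q_{Nadir} − 2q_{Pike} = 0 ⇒ q_{Nadir} = 128/3 − (1/3)q_{Pike}.
By symmetry q_{Pike} = q_{Nadir}; substituting into the reaction function, (4/3)q_{Nadir} = 128/3 and q_{Nadir} = 32.
P_{Nadir} = 359 − 3·32 − 2·32 = 199.
Profit = (199 − 103)·32 = 3072.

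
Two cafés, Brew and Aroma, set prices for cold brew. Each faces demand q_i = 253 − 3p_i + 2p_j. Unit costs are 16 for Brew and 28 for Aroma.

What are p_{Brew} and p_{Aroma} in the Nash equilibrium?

77.5, 82

Brew's profit: π = (p_{Brew} − 16)(253 − 3p_{Brew} + 2p_{Aroma}).
∂π/∂p_{Brew} = 301 − 6p_{Brew} + 2p_{Aroma} = 0 ⇒ p_{Brew} = 301/6 + (1/3)p_{Aroma}.
Similarly p_{Aroma} = 337/6 + (1/3)p_{Brew}.
Plugging p_{Aroma} into Brew's best response: p_{Brew} = 301/6 + (1/3)(337/6 + (1/3)p_{Brew}) ⇒ (8/9)p_{Brew} = 620/9, so p_{Brew} = 77.5.
Then p_{Aroma} = 337/6 + (1/3)·77.5 = 82.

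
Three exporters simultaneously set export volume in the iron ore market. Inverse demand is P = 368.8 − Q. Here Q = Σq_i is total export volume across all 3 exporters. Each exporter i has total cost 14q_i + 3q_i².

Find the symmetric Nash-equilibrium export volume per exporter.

35.48

A representative exporter's profit is π_i = q_i(368.8 − Q) − 14q_i − 3q_i², with Q = q_i + Σ_{j≠i} q_j.
First-order condition: 354.8 − 8q_i − Σ_{j≠i} q_j = 0.
Imposing symmetry (q_j = q for all j) turns Σ_{j≠i} q_j into 2q, so 354.8 = 10q and q = 35.48.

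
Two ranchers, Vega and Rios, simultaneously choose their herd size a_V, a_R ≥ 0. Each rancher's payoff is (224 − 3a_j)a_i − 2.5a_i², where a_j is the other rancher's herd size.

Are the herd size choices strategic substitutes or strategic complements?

Vega's payoff is (224 − 3a_R)a_V − 2.5a_V².
∂π/∂a_V = 224 − 3a_R − 5a_V = 0, so a_V = 44.8 − 0.6a_R.
The best-response slope da_V/da_R = −0.6 < 0: the reaction function is downward-sloping, so the choices are strategic substitutes.

strategic substitutes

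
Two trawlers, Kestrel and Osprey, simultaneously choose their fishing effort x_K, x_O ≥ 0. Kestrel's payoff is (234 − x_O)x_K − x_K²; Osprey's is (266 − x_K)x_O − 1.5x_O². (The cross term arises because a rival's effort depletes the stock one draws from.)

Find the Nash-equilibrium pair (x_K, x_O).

Expanding Kestrel's payoff: 234x_K − x_Ox_K − x_K².
∂π/∂x_K = 234 − x_O − 2x_K = 0, so x_K = 117 − 0.5x_O.
Likewise for Osprey: x_O = 266/3 − (1/3)x_K.
Substituting the second reaction function into the first: x_K = 117 − 0.5(266/3 − (1/3)x_K), which gives (5/6)x_K = 218/3 ⇒ x_K = 87.2.
Then x_O = 266/3 − (1/3)·87.2 = 59.6.

87.2, 59.6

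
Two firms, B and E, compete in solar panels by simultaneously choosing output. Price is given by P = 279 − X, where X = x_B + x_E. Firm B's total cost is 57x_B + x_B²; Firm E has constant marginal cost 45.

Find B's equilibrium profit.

1800

Firm B's profit: π = x_B(279 − (x_B + x_E)) − 57x_B − x_B².
∂π/∂x_B = 222 − 4x_B − x_E = 0, so x_B = 55.5 − 0.25x_E.
For E: ∂π/∂x_E = 234 − 2x_E − x_B = 0 ⇒ x_E = 117 − 0.5x_B.
Solving the two reaction functions simultaneously: (1 − (−0.25)(−0.5))x_B = 55.5 − 0.25·117, so 0.875x_B = 26.25 and x_B = 30.
Then x_E = 117 − 0.5·30 = 102.
Price P = 279 − 132 = 147.
B's profit: (147 − 57)·30 − (30)² = 1800.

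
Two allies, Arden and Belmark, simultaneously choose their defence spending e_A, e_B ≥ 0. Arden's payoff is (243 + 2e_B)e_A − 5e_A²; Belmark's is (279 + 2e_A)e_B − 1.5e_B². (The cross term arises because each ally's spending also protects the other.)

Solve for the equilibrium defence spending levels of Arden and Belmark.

Expanding Arden's payoff: 243e_A + 2e_Be_A − 5e_A².
∂π/∂e_A = 243 + 2e_B − 10e_A = 0, so e_A = 24.3 + 0.2e_B.
Likewise for Belmark: e_B = 93 + (2/3)e_A.
Substituting the second reaction function into the first: e_A = 24.3 + 0.2(93 + (2/3)e_A), which gives (13/15)e_A = 42.9 ⇒ e_A = 49.5.
Then e_B = 93 + (2/3)·49.5 = 126.

49.5, 126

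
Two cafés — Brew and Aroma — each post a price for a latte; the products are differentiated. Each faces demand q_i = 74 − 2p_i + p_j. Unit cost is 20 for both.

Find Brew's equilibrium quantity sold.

36

Brew's profit: π = (p_{Brew} − 20)(74 − 2p_{Brew} + p_{Aroma}).
∂π/∂p_{Brew} = 114 − 4p_{Brew} + p_{Aroma} = 0 ⇒ p_{Brew} = 28.5 + 0.25p_{Aroma}.
Setting p_{Brew} = p_{Aroma} in the reaction function: p_{Brew} = 28.5 + 0.25p_{Brew}, so p_{Brew} = 28.5 / 0.75 = 38.
q_{Brew} = 74 − 2·38 + 38 = 36.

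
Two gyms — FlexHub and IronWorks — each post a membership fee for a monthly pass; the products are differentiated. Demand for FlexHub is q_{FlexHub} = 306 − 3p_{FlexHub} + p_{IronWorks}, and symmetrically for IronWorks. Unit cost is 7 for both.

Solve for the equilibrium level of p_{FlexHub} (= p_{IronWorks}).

FlexHub's profit: π = (p_{FlexHub} − 7)(306 − 3p_{FlexHub} + p_{IronWorks}).
∂π/∂p_{FlexHub} = 327 − 6p_{FlexHub} + p_{IronWorks} = 0 ⇒ p_{FlexHub} = 54.5 + (1/6)p_{IronWorks}.
The game is symmetric, so in equilibrium p_{IronWorks} = p_{FlexHub}: the reaction function gives (5/6)p_{FlexHub} = 54.5, hence p_{FlexHub} = 65.4.

65.4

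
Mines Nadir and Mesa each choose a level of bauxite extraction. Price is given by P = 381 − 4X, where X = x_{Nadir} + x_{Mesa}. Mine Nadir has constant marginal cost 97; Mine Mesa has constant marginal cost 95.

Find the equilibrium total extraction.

Mine Nadir's profit: π = x_{Nadir}(381 − 4(x_{Nadir} + x_{Mesa})) − 97x_{Nadir}.
∂π/∂x_{Nadir} = 284 − 8x_{Nadir} − 4x_{Mesa} = 0, so x_{Nadir} = 35.5 − 0.5x_{Mesa}.
By the same steps for Mesa: x_{Mesa} = 35.75 − 0.5x_{Nadir}.
Plugging x_{Mesa} into Nadir's best response: x_{Nadir} = 35.5 − 0.5(35.75 − 0.5x_{Nadir}) ⇒ 0.75x_{Nadir} = 17.625, so x_{Nadir} = 23.5.
Then x_{Mesa} = 35.75 − 0.5·23.5 = 24.
Total extraction: 23.5 + 24 = 47.5.

47.5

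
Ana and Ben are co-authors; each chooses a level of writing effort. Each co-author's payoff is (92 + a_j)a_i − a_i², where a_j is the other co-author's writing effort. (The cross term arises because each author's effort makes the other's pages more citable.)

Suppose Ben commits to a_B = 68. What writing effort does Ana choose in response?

80

Ana's payoff is (92 + a_B)a_A − a_A².
∂π/∂a_A = 92 + a_B − 2a_A = 0, so a_A = 46 + 0.5a_B.
At a_B = 68: a_A = 46 + 0.5·68 = 80.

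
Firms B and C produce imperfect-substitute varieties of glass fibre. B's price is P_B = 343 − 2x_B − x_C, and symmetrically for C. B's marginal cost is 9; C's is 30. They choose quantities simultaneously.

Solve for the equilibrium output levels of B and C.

Firm B's profit: π = x_B(343 − 2x_B − x_C) − 9x_B.
∂π/∂x_B = 334 − 4x_B − x_C = 0 ⇒ x_B = 83.5 − 0.25x_C.
Similarly x_C = 78.25 − 0.25x_B.
Solving the two reaction functions simultaneously: (1 − (−0.25)(−0.25))x_B = 83.5 − 0.25·78.25, so 0.9375x_B = 63.9375 and x_B = 68.2.
Then x_C = 78.25 − 0.25·68.2 = 61.2.

68.2, 61.2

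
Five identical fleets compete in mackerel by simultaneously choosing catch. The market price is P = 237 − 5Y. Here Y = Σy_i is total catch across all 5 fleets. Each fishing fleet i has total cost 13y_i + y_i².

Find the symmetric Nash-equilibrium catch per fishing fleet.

A representative fishing fleet's profit is π_i = y_i(237 − 5Y) − 13y_i − y_i², with Y = y_i + Σ_{j≠i} y_j.
First-order condition: 224 − 12y_i − 5Σ_{j≠i} y_j = 0.
With identical fishing fleets, set every y_j = y: then 224 − 12y − 20y = 0, i.e. y = 224/32 = 7.

7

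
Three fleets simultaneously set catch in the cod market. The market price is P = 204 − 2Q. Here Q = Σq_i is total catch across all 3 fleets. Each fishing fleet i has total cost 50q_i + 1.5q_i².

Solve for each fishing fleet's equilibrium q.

A representative fishing fleet's profit is π_i = q_i(204 − 2Q) − 50q_i − 1.5q_i², with Q = q_i + Σ_{j≠i} q_j.
First-order condition: 154 − 7q_i − 2Σ_{j≠i} q_j = 0.
In a symmetric equilibrium every fishing fleet chooses the same q, so Σ_{j≠i} q_j = 2q. The condition becomes 154 − 11q = 0, giving q = 154/11 = 14.

14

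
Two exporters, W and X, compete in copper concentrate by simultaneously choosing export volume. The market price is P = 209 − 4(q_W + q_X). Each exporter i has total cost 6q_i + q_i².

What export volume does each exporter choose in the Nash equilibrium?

14.5

Exporter W's profit: π = q_W(209 − 4(q_W + q_X)) − 6q_W − q_W².
∂π/∂q_W = 203 − 10q_W − 4q_X = 0, so q_W = 20.3 − 0.4q_X.
By symmetry q_X = q_W; substituting into the reaction function, 1.4q_W = 20.3 and q_W = 14.5.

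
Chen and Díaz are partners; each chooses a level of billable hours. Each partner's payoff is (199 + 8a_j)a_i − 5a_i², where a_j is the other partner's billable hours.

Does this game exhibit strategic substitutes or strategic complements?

strategic complements

Chen's payoff is (199 + 8a_D)a_C − 5a_C².
∂π/∂a_C = 199 + 8a_D − 10a_C = 0, so a_C = 19.9 + 0.8a_D.
The best-response slope da_C/da_D = 0.8 > 0: the reaction function is upward-sloping, so the choices are strategic complements.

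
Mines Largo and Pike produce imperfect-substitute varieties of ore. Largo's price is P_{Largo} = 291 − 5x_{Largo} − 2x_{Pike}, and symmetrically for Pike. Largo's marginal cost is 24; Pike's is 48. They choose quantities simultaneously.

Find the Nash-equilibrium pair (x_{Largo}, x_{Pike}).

22.75, 19.75

Mine Largo's profit: π = x_{Largo}(291 − 5x_{Largo} − 2x_{Pike}) − 24x_{Largo}.
∂π/∂x_{Largo} = 267 − 10x_{Largo} − 2x_{Pike} = 0 ⇒ x_{Largo} = 26.7 − 0.2x_{Pike}.
Similarly x_{Pike} = 24.3 − 0.2x_{Largo}.
Plugging x_{Pike} into Largo's best response: x_{Largo} = 26.7 − 0.2(24.3 − 0.2x_{Largo}) ⇒ 0.96x_{Largo} = 21.84, so x_{Largo} = 22.75.
Then x_{Pike} = 24.3 − 0.2·22.75 = 19.75.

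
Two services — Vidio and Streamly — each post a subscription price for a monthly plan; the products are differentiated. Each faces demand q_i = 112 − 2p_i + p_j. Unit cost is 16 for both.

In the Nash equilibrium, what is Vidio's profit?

2048

Vidio's profit: π = (p_{Vidio} − 16)(112 − 2p_{Vidio} + p_{Streamly}).
∂π/∂p_{Vidio} = 144 − 4p_{Vidio} + p_{Streamly} = 0 ⇒ p_{Vidio} = 36 + 0.25p_{Streamly}.
Setting p_{Vidio} = p_{Streamly} in the reaction function: p_{Vidio} = 36 + 0.25p_{Vidio}, so p_{Vidio} = 36 / 0.75 = 48.
q_{Vidio} = 112 − 2·48 + 48 = 64.
Profit = (48 − 16)·64 = 2048.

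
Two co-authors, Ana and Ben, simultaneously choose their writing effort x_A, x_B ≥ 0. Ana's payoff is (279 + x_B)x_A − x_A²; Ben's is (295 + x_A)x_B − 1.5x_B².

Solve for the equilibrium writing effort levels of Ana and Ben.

226.4, 173.8

Expanding Ana's payoff: 279x_A + x_Bx_A − x_A².
∂π/∂x_A = 279 + x_B − 2x_A = 0, so x_A = 139.5 + 0.5x_B.
Likewise for Ben: x_B = 295/3 + (1/3)x_A.
Plugging x_B into Ana's best response: x_A = 139.5 + 0.5(295/3 + (1/3)x_A) ⇒ (5/6)x_A = 566/3, so x_A = 226.4.
Then x_B = 295/3 + (1/3)·226.4 = 173.8.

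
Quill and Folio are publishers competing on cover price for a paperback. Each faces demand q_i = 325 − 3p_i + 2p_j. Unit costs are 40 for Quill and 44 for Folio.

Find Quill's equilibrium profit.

15552

Quill's profit: π = (p_{Quill} − 40)(325 − 3p_{Quill} + 2p_{Folio}).
∂π/∂p_{Quill} = 445 − 6p_{Quill} + 2p_{Folio} = 0 ⇒ p_{Quill} = 445/6 + (1/3)p_{Folio}.
Similarly p_{Folio} = 457/6 + (1/3)p_{Quill}.
Solving the two reaction functions simultaneously: (1 − (1/3)(1/3))p_{Quill} = 445/6 + (1/3)·(457/6), so (8/9)p_{Quill} = 896/9 and p_{Quill} = 112.
Then p_{Folio} = 457/6 + (1/3)·112 = 113.5.
q_{Quill} = 325 − 3·112 + 2·113.5 = 216.
Profit = (112 − 40)·216 = 15552.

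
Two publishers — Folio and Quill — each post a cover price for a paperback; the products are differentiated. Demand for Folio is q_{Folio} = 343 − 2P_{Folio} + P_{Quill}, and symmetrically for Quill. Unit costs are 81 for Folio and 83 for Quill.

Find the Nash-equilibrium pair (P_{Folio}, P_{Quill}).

168.6, 169.4

Folio's profit: π = (P_{Folio} − 81)(343 − 2P_{Folio} + P_{Quill}).
∂π/∂P_{Folio} = 505 − 4P_{Folio} + P_{Quill} = 0 ⇒ P_{Folio} = 126.25 + 0.25P_{Quill}.
Similarly P_{Quill} = 127.25 + 0.25P_{Folio}.
Substituting the second reaction function into the first: P_{Folio} = 126.25 + 0.25(127.25 + 0.25P_{Folio}), which gives 0.9375P_{Folio} = 158.0625 ⇒ P_{Folio} = 168.6.
Then P_{Quill} = 127.25 + 0.25·168.6 = 169.4.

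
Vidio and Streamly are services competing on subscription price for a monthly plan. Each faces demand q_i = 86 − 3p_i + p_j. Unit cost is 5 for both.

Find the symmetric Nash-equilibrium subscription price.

Vidio's profit: π = (p_{Vidio} − 5)(86 − 3p_{Vidio} + p_{Streamly}).
∂π/∂p_{Vidio} = 101 − 6p_{Vidio} + p_{Streamly} = 0 ⇒ p_{Vidio} = 101/6 + (1/6)p_{Streamly}.
By symmetry p_{Streamly} = p_{Vidio}; substituting into the reaction function, (5/6)p_{Vidio} = 101/6 and p_{Vidio} = 20.2.

20.2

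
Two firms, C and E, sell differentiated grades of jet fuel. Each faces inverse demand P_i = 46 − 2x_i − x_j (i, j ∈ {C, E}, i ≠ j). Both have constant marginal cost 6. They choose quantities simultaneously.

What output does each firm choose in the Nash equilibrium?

8

Firm C's profit: π = x_C(46 − 2x_C − x_E) − 6x_C.
∂π/∂x_C = 40 − 4x_C − x_E = 0 ⇒ x_C = 10 − 0.25x_E.
By symmetry x_E = x_C; substituting into the reaction function, 1.25x_C = 10 and x_C = 8.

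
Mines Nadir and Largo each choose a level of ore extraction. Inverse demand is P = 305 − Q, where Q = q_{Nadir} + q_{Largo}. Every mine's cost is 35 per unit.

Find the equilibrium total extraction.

Mine Nadir's profit: π = q_{Nadir}(305 − (q_{Nadir} + q_{Largo})) − 35q_{Nadir}.
∂π/∂q_{Nadir} = 270 − 2q_{Nadir} − q_{Largo} = 0, so q_{Nadir} = 135 − 0.5q_{Largo}.
The game is symmetric, so in equilibrium q_{Largo} = q_{Nadir}: the reaction function gives 1.5q_{Nadir} = 135, hence q_{Nadir} = 90.
Total extraction: 90 + 90 = 180.

180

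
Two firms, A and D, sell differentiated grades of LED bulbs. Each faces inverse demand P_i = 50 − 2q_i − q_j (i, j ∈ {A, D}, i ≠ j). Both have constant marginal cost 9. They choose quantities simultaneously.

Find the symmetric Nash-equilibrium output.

8.2

Firm A's profit: π = q_A(50 − 2q_A − q_D) − 9q_A.
∂π/∂q_A = 41 − 4q_A − q_D = 0 ⇒ q_A = 10.25 − 0.25q_D.
The game is symmetric, so in equilibrium q_D = q_A: the reaction function gives 1.25q_A = 10.25, hence q_A = 8.2.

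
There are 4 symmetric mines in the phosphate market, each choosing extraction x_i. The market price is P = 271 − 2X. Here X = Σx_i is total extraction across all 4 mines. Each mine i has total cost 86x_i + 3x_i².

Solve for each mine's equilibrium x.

A representative mine's profit is π_i = x_i(271 − 2X) − 86x_i − 3x_i², with X = x_i + Σ_{j≠i} x_j.
First-order condition: 185 − 10x_i − 2Σ_{j≠i} x_j = 0.
Imposing symmetry (x_j = x for all j) turns Σ_{j≠i} x_j into 3x, so 185 = 16x and x = 11.5625.

11.5625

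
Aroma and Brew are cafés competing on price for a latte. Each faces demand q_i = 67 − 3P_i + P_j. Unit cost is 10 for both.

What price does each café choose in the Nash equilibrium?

Aroma's profit: π = (P_{Aroma} − 10)(67 − 3P_{Aroma} + P_{Brew}).
∂π/∂P_{Aroma} = 97 − 6P_{Aroma} + P_{Brew} = 0 ⇒ P_{Aroma} = 97/6 + (1/6)P_{Brew}.
Setting P_{Aroma} = P_{Brew} in the reaction function: P_{Aroma} = 97/6 + (1/6)P_{Aroma}, so P_{Aroma} = (97/6) / (5/6) = 19.4.

19.4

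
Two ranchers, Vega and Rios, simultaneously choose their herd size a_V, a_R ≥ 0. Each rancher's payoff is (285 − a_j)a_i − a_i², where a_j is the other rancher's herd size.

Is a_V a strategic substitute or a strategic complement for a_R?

strategic substitutes

Vega's payoff is (285 − a_R)a_V − a_V².
∂π/∂a_V = 285 − a_R − 2a_V = 0, so a_V = 142.5 − 0.5a_R.
The best-response slope da_V/da_R = −0.5 < 0: the reaction function is downward-sloping, so the choices are strategic substitutes.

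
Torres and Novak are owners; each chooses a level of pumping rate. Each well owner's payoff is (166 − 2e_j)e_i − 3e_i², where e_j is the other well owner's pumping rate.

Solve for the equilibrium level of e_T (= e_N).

20.75

Torres's payoff is (166 − 2e_N)e_T − 3e_T².
∂π/∂e_T = 166 − 2e_N − 6e_T = 0, so e_T = 83/3 − (1/3)e_N.
Setting e_T = e_N in the reaction function: e_T = 83/3 − (1/3)e_T, so e_T = (83/3) / (4/3) = 20.75.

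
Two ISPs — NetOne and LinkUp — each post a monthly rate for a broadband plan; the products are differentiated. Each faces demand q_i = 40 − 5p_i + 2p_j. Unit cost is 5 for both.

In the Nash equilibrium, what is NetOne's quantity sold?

NetOne's profit: π = (p_{NetOne} − 5)(40 − 5p_{NetOne} + 2p_{LinkUp}).
∂π/∂p_{NetOne} = 65 − 10p_{NetOne} + 2p_{LinkUp} = 0 ⇒ p_{NetOne} = 6.5 + 0.2p_{LinkUp}.
Setting p_{NetOne} = p_{LinkUp} in the reaction function: p_{NetOne} = 6.5 + 0.2p_{NetOne}, so p_{NetOne} = 6.5 / 0.8 = 8.125.
q_{NetOne} = 40 − 5·8.125 + 2·8.125 = 15.625.

15.625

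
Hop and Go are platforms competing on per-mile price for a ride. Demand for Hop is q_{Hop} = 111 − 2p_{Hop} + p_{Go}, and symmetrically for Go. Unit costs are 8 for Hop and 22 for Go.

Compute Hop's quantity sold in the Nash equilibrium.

Hop's profit: π = (p_{Hop} − 8)(111 − 2p_{Hop} + p_{Go}).
∂π/∂p_{Hop} = 127 − 4p_{Hop} + p_{Go} = 0 ⇒ p_{Hop} = 31.75 + 0.25p_{Go}.
Similarly p_{Go} = 38.75 + 0.25p_{Hop}.
Solving the two reaction functions simultaneously: (1 − (0.25)(0.25))p_{Hop} = 31.75 + 0.25·38.75, so 0.9375p_{Hop} = 41.4375 and p_{Hop} = 44.2.
Then p_{Go} = 38.75 + 0.25·44.2 = 49.8.
q_{Hop} = 111 − 2·44.2 + 49.8 = 72.4.

72.4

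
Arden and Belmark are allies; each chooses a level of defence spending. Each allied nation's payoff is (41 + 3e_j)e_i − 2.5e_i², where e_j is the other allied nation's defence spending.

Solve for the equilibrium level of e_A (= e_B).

Arden's payoff is (41 + 3e_B)e_A − 2.5e_A².
∂π/∂e_A = 41 + 3e_B − 5e_A = 0, so e_A = 8.2 + 0.6e_B.
The game is symmetric, so in equilibrium e_B = e_A: the reaction function gives 0.4e_A = 8.2, hence e_A = 20.5.

20.5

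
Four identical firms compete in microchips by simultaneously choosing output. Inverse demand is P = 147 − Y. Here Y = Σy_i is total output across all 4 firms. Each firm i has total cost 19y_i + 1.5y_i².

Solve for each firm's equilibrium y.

A representative firm's profit is π_i = y_i(147 − Y) − 19y_i − 1.5y_i², with Y = y_i + Σ_{j≠i} y_j.
First-order condition: 128 − 5y_i − Σ_{j≠i} y_j = 0.
Imposing symmetry (y_j = y for all j) turns Σ_{j≠i} y_j into 3y, so 128 = 8y and y = 16.

16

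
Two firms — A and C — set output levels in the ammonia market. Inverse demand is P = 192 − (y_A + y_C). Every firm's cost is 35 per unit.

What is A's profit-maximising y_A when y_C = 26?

65.5

Firm A's profit: π = y_A(192 − (y_A + y_C)) − 35y_A.
∂π/∂y_A = 157 − 2y_A − y_C = 0, so y_A = 78.5 − 0.5y_C.
At y_C = 26: y_A = 78.5 − 0.5·26 = 65.5.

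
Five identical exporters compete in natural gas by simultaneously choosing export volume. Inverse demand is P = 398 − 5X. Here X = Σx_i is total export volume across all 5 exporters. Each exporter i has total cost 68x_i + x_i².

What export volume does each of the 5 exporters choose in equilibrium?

10.3125

A representative exporter's profit is π_i = x_i(398 − 5X) − 68x_i − x_i², with X = x_i + Σ_{j≠i} x_j.
First-order condition: 330 − 12x_i − 5Σ_{j≠i} x_j = 0.
Imposing symmetry (x_j = x for all j) turns Σ_{j≠i} x_j into 4x, so 330 = 32x and x = 10.3125.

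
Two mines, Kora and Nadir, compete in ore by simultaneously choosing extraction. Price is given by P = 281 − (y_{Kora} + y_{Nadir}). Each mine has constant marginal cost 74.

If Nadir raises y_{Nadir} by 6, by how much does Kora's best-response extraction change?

-3

Mine Kora's profit: π = y_{Kora}(281 − (y_{Kora} + y_{Nadir})) − 74y_{Kora}.
∂π/∂y_{Kora} = 207 − 2y_{Kora} − y_{Nadir} = 0, so y_{Kora} = 103.5 − 0.5y_{Nadir}.
The reaction-function slope is −0.5, so a 6-unit rise in y_{Nadir} moves y_{Kora} by −0.5 × 6 = −3. Kora's best response falls — the actions are strategic substitutes.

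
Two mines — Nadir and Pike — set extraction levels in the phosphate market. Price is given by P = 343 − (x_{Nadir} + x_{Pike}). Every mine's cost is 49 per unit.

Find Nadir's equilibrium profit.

9604

Mine Nadir's profit: π = x_{Nadir}(343 − (x_{Nadir} + x_{Pike})) − 49x_{Nadir}.
∂π/∂x_{Nadir} = 294 − 2x_{Nadir} − x_{Pike} = 0, so x_{Nadir} = 147 − 0.5x_{Pike}.
Setting x_{Nadir} = x_{Pike} in the reaction function: x_{Nadir} = 147 − 0.5x_{Nadir}, so x_{Nadir} = 147 / 1.5 = 98.
Price P = 343 − 196 = 147.
Nadir's profit: (147 − 49)·98 = 9604.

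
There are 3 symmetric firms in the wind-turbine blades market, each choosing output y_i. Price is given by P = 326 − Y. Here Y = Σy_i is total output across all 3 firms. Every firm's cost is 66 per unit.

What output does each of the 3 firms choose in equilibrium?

65

A representative firm's profit is π_i = y_i(326 − Y) − 66y_i, with Y = y_i + Σ_{j≠i} y_j.
First-order condition: 260 − 2y_i − Σ_{j≠i} y_j = 0.
In a symmetric equilibrium every firm chooses the same y, so Σ_{j≠i} y_j = 2y. The condition becomes 260 − 4y = 0, giving y = 260/4 = 65.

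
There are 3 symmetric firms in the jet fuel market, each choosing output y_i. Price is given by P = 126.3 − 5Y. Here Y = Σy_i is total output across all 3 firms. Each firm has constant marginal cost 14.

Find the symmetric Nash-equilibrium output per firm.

A representative firm's profit is π_i = y_i(126.3 − 5Y) − 14y_i, with Y = y_i + Σ_{j≠i} y_j.
First-order condition: 112.3 − 10y_i − 5Σ_{j≠i} y_j = 0.
With identical firms, set every y_j = y: then 112.3 − 10y − 10y = 0, i.e. y = 112.3/20 = 5.615.

5.615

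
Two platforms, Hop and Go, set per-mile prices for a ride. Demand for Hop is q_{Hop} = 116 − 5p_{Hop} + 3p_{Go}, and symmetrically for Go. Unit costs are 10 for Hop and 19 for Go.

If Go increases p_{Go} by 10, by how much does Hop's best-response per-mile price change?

Hop's profit: π = (p_{Hop} − 10)(116 − 5p_{Hop} + 3p_{Go}).
∂π/∂p_{Hop} = 166 − 10p_{Hop} + 3p_{Go} = 0 ⇒ p_{Hop} = 16.6 + 0.3p_{Go}.
The reaction-function slope is 0.3, so a 10-unit rise in p_{Go} moves p_{Hop} by 0.3 × 10 = 3. Hop's best response rises — the actions are strategic complements.

3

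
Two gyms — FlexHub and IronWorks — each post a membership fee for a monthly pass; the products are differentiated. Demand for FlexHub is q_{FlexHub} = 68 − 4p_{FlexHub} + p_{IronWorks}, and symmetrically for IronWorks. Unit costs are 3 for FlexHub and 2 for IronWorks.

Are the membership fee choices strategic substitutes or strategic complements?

strategic complements

FlexHub's profit: π = (p_{FlexHub} − 3)(68 − 4p_{FlexHub} + p_{IronWorks}).
∂π/∂p_{FlexHub} = 80 − 8p_{FlexHub} + p_{IronWorks} = 0 ⇒ p_{FlexHub} = 10 + 0.125p_{IronWorks}.
The best-response slope dp_{FlexHub}/dp_{IronWorks} = 0.125 > 0: the reaction function is upward-sloping, so the choices are strategic complements.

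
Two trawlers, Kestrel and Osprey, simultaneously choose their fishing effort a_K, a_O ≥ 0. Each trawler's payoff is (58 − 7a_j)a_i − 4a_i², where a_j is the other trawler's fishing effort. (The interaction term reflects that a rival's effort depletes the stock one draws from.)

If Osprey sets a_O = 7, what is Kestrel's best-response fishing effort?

Kestrel's payoff is (58 − 7a_O)a_K − 4a_K².
∂π/∂a_K = 58 − 7a_O − 8a_K = 0, so a_K = 7.25 − 0.875a_O.
At a_O = 7: a_K = 7.25 − 0.875·7 = 1.125.

1.125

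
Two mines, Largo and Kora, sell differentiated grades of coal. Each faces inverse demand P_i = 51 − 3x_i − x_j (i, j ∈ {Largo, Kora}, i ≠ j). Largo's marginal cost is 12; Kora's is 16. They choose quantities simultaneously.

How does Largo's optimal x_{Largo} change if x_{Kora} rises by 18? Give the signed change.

-3

Mine Largo's profit: π = x_{Largo}(51 − 3x_{Largo} − x_{Kora}) − 12x_{Largo}.
∂π/∂x_{Largo} = 39 − 6x_{Largo} − x_{Kora} = 0 ⇒ x_{Largo} = 6.5 − (1/6)x_{Kora}.
The reaction-function slope is −1/6, so an 18-unit rise in x_{Kora} moves x_{Largo} by −1/6 × 18 = −3. Largo's best response falls — the actions are strategic substitutes.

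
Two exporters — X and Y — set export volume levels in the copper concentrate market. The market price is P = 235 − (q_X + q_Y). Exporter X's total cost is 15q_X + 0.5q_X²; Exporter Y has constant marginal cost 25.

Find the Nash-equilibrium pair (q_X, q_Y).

46, 82

Exporter X's profit: π = q_X(235 − (q_X + q_Y)) − 15q_X − 0.5q_X².
∂π/∂q_X = 220 − 3q_X − q_Y = 0, so q_X = 220/3 − (1/3)q_Y.
For Y: ∂π/∂q_Y = 210 − 2q_Y − q_X = 0 ⇒ q_Y = 105 − 0.5q_X.
Substituting the second reaction function into the first: q_X = 220/3 − (1/3)(105 − 0.5q_X), which gives (5/6)q_X = 115/3 ⇒ q_X = 46.
Then q_Y = 105 − 0.5·46 = 82.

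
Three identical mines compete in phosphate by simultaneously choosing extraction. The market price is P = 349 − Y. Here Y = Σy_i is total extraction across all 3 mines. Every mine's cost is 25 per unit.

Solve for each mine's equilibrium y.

81

A representative mine's profit is π_i = y_i(349 − Y) − 25y_i, with Y = y_i + Σ_{j≠i} y_j.
First-order condition: 324 − 2y_i − Σ_{j≠i} y_j = 0.
Imposing symmetry (y_j = y for all j) turns Σ_{j≠i} y_j into 2y, so 324 = 4y and y = 81.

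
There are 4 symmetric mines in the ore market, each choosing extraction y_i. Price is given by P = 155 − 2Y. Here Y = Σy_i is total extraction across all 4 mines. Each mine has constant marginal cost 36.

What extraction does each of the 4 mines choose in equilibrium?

A representative mine's profit is π_i = y_i(155 − 2Y) − 36y_i, with Y = y_i + Σ_{j≠i} y_j.
First-order condition: 119 − 4y_i − 2Σ_{j≠i} y_j = 0.
Imposing symmetry (y_j = y for all j) turns Σ_{j≠i} y_j into 3y, so 119 = 10y and y = 11.9.

11.9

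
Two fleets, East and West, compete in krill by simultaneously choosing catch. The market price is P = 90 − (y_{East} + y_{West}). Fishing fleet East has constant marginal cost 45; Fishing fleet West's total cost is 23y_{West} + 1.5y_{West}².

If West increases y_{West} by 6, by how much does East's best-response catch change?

-3

Fishing fleet East's profit: π = y_{East}(90 − (y_{East} + y_{West})) − 45y_{East}.
∂π/∂y_{East} = 45 − 2y_{East} − y_{West} = 0, so y_{East} = 22.5 − 0.5y_{West}.
The reaction-function slope is −0.5, so a 6-unit rise in y_{West} moves y_{East} by −0.5 × 6 = −3. East's best response falls — the actions are strategic substitutes.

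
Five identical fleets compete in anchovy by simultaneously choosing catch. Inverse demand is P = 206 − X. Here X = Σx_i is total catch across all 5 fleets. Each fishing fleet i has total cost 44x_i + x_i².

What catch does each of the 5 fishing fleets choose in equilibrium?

20.25

A representative fishing fleet's profit is π_i = x_i(206 − X) − 44x_i − x_i², with X = x_i + Σ_{j≠i} x_j.
First-order condition: 162 − 4x_i − Σ_{j≠i} x_j = 0.
With identical fishing fleets, set every x_j = x: then 162 − 4x − 4x = 0, i.e. x = 162/8 = 20.25.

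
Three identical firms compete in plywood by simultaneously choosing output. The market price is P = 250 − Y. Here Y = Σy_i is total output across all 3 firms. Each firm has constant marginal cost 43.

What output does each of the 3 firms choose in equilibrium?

A representative firm's profit is π_i = y_i(250 − Y) − 43y_i, with Y = y_i + Σ_{j≠i} y_j.
First-order condition: 207 − 2y_i − Σ_{j≠i} y_j = 0.
In a symmetric equilibrium every firm chooses the same y, so Σ_{j≠i} y_j = 2y. The condition becomes 207 − 4y = 0, giving y = 207/4 = 51.75.

51.75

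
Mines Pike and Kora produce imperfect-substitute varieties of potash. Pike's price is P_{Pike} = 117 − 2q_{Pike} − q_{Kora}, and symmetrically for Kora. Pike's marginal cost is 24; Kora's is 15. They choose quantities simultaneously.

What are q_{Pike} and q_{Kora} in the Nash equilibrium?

18, 21

Mine Pike's profit: π = q_{Pike}(117 − 2q_{Pike} − q_{Kora}) − 24q_{Pike}.
∂π/∂q_{Pike} = 93 − 4q_{Pike} − q_{Kora} = 0 ⇒ q_{Pike} = 23.25 − 0.25q_{Kora}.
Similarly q_{Kora} = 25.5 − 0.25q_{Pike}.
Substituting the second reaction function into the first: q_{Pike} = 23.25 − 0.25(25.5 − 0.25q_{Pike}), which gives 0.9375q_{Pike} = 16.875 ⇒ q_{Pike} = 18.
Then q_{Kora} = 25.5 − 0.25·18 = 21.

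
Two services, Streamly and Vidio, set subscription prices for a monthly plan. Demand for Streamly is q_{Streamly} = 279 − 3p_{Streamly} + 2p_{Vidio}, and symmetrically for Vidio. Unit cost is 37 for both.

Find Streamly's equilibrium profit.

Streamly's profit: π = (p_{Streamly} − 37)(279 − 3p_{Streamly} + 2p_{Vidio}).
∂π/∂p_{Streamly} = 390 − 6p_{Streamly} + 2p_{Vidio} = 0 ⇒ p_{Streamly} = 65 + (1/3)p_{Vidio}.
The game is symmetric, so in equilibrium p_{Vidio} = p_{Streamly}: the reaction function gives (2/3)p_{Streamly} = 65, hence p_{Streamly} = 97.5.
q_{Streamly} = 279 − 3·97.5 + 2·97.5 = 181.5.
Profit = (97.5 − 37)·181.5 = 10980.75.

10980.75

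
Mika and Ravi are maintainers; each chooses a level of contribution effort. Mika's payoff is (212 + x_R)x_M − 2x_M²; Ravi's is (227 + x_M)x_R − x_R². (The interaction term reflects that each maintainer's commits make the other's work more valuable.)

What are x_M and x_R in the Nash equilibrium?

Expanding Mika's payoff: 212x_M + x_Rx_M − 2x_M².
∂π/∂x_M = 212 + x_R − 4x_M = 0, so x_M = 53 + 0.25x_R.
Likewise for Ravi: x_R = 113.5 + 0.5x_M.
Substituting the second reaction function into the first: x_M = 53 + 0.25(113.5 + 0.5x_M), which gives 0.875x_M = 81.375 ⇒ x_M = 93.
Then x_R = 113.5 + 0.5·93 = 160.

93, 160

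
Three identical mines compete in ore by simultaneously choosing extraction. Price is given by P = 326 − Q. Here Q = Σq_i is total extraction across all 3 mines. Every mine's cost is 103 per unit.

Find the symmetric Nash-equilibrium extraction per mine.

A representative mine's profit is π_i = q_i(326 − Q) − 103q_i, with Q = q_i + Σ_{j≠i} q_j.
First-order condition: 223 − 2q_i − Σ_{j≠i} q_j = 0.
In a symmetric equilibrium every mine chooses the same q, so Σ_{j≠i} q_j = 2q. The condition becomes 223 − 4q = 0, giving q = 223/4 = 55.75.

55.75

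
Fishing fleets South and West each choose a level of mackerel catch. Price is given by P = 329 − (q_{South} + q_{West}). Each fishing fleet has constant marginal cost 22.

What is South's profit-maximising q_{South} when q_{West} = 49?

Fishing fleet South's profit: π = q_{South}(329 − (q_{South} + q_{West})) − 22q_{South}.
∂π/∂q_{South} = 307 − 2q_{South} − q_{West} = 0, so q_{South} = 153.5 − 0.5q_{West}.
At q_{West} = 49: q_{South} = 153.5 − 0.5·49 = 129.

129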